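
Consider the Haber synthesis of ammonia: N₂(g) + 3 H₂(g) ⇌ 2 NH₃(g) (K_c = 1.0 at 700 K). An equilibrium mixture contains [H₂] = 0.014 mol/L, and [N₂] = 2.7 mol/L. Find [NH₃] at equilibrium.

[NH₃] = 0.0027 mol/L

At equilibrium, K_c = [NH₃]² / ([N₂]·[H₂]³) = 1.0.
([NH₃])² / ((2.7)·(0.014)³) = 1.0
[NH₃]² = 7.41×10⁻⁶ ⇒ [NH₃] = 0.0027 mol/L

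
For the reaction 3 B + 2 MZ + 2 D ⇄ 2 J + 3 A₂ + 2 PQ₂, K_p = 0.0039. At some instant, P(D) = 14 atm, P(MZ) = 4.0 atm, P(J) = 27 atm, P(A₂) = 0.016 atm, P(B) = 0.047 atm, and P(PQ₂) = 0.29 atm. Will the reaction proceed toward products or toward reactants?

to the right

Q_p = P(J)²·P(A₂)³·P(PQ₂)² / (P(B)³·P(MZ)²·P(D)²) = (27)²·(0.016)³·(0.29)² / ((0.047)³·(4.0)²·(14)²) = 7.7×10⁻⁴
Q_p = 7.7×10⁻⁴ < K_p = 0.0039, so the forward reaction proceeds.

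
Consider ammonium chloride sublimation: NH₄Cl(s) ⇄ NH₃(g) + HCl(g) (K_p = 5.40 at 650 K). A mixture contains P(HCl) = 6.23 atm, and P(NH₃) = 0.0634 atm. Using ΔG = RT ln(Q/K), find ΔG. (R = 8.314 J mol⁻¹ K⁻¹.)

ΔG = -14.1 kJ/mol

(NH₄Cl is a pure solid — omitted from Q_p.)
Q_p = P(NH₃)·P(HCl) = (0.0634)·(6.23) = 0.395
ΔG = RT ln(Q_p/K_p) = (8.314 J mol⁻¹ K⁻¹)(650 K) × ln(0.395/5.40)
   = (5.404 kJ/mol)(-2.615) = -14.1 kJ/mol
ΔG < 0, so the forward reaction is spontaneous (proceeds forward).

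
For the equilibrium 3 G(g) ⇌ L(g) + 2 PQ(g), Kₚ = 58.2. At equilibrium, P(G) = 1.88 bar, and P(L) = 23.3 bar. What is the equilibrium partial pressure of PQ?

P(PQ) = 4.07 bar

At equilibrium, Kₚ = P(L)·P(PQ)² / P(G)³ = 58.2.
(23.3)·(P(PQ))² / (1.88)³ = 58.2
P(PQ)² = 16.6 ⇒ P(PQ) = 4.07 bar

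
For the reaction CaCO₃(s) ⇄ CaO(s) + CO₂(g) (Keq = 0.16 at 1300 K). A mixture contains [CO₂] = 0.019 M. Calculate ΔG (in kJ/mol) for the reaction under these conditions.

ΔG = -23.0 kJ/mol

(CaCO₃, CaO are pure solids — omitted from Q.)
Q = [CO₂] = 0.0190
ΔG = RT ln(Q/Keq) = (8.314 J mol⁻¹ K⁻¹)(1300 K) × ln(0.0190/0.16)
   = (10.81 kJ/mol)(-2.131) = -23.0 kJ/mol
ΔG < 0, so the forward reaction is spontaneous (proceeds forward).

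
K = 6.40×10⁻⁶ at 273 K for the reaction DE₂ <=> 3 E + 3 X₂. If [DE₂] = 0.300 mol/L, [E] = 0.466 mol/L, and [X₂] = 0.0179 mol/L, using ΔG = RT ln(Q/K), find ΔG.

Q = [E]³·[X₂]³ / [DE₂] = (0.466)³·(0.0179)³ / (0.300) = 1.93×10⁻⁶
ΔG = RT ln(Q/K) = (8.314 J mol⁻¹ K⁻¹)(273 K) × ln(1.93×10⁻⁶/6.40×10⁻⁶)
   = (2.270 kJ/mol)(-1.199) = -2.72 kJ/mol
ΔG < 0, so the forward reaction is spontaneous (proceeds forward).

ΔG = -2.72 kJ/mol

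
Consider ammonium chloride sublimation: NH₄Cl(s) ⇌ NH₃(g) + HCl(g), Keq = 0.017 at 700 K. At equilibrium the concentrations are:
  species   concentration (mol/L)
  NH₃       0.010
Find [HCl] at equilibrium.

[HCl] = 1.7 mol/L

(NH₄Cl is a pure solid — omitted from Keq.)
At equilibrium, Keq = [NH₃]·[HCl] = 0.017.
(0.010)·([HCl]) = 0.017
[HCl] = 1.70 = 1.7 mol/L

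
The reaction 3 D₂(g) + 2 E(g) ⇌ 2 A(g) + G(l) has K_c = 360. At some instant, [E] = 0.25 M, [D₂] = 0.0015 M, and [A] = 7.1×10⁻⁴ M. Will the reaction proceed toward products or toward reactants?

toward reactants

(G is a pure liquid — omitted from Q_c.)
Q_c = [A]² / ([D₂]³·[E]²) = (7.1×10⁻⁴)² / ((0.0015)³·(0.25)²) = 2400
Q_c = 2400 > K_c = 360, so the reverse reaction proceeds.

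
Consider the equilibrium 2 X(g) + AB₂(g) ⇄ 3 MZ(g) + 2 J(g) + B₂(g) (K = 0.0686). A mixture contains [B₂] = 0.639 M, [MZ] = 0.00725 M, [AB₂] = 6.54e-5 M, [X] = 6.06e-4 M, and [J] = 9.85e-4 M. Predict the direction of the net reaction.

Q = [MZ]³·[J]²·[B₂] / ([X]²·[AB₂]) = (0.00725)³·(9.85e-4)²·(0.639) / ((6.06e-4)²·(6.54e-5)) = 0.00984
Q = 0.00984 < K = 0.0686, so the forward reaction proceeds.

toward products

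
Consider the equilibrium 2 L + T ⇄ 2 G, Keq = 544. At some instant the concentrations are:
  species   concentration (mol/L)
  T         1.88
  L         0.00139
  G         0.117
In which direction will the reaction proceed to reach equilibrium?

Q = [G]² / ([L]²·[T]) = (0.117)² / ((0.00139)²·(1.88)) = 3770
Q = 3770 > Keq = 544, so the reverse reaction proceeds.

reverse (toward reactants)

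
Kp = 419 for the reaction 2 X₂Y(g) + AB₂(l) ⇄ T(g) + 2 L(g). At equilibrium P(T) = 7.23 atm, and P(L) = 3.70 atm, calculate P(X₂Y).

(AB₂ is a pure liquid — omitted from Kp.)
At equilibrium, Kp = P(T)·P(L)² / P(X₂Y)² = 419.
(7.23)·(3.70)² / (P(X₂Y))² = 419
P(X₂Y)² = 0.236 ⇒ P(X₂Y) = 0.486 atm

P(X₂Y) = 0.486 atm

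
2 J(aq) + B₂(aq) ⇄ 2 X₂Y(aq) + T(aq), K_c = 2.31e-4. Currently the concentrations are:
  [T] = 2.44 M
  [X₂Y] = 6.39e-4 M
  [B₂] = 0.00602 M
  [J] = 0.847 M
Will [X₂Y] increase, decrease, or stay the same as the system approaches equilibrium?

Q_c = [X₂Y]²·[T] / ([J]²·[B₂]) = (6.39e-4)²·(2.44) / ((0.847)²·(0.00602)) = 2.31e-4
Q_c = 2.31e-4 = K_c; the system is at equilibrium.

stay the same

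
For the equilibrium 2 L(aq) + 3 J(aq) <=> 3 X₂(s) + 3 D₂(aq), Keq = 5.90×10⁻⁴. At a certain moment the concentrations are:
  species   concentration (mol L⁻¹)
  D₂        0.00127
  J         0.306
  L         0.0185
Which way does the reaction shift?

(X₂ is a pure solid — omitted from Q.)
Q = [D₂]³ / ([L]²·[J]³) = (0.00127)³ / ((0.0185)²·(0.306)³) = 2.09×10⁻⁴
Q = 2.09×10⁻⁴ < Keq = 5.90×10⁻⁴, so the forward reaction proceeds.

toward products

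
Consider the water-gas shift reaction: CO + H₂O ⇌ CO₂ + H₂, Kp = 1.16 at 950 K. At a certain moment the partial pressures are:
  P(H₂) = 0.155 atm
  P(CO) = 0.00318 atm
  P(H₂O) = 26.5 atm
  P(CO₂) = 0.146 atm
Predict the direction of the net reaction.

Qp = P(CO₂)·P(H₂) / (P(CO)·P(H₂O)) = (0.146)·(0.155) / ((0.00318)·(26.5)) = 0.269
Qp = 0.269 < Kp = 1.16, so the forward reaction proceeds.

forward (toward products)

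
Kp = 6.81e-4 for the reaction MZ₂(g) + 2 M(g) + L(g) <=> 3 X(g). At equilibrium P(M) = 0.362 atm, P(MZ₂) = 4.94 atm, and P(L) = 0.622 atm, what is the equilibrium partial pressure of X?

P(X) = 0.0650 atm

At equilibrium, Kp = P(X)³ / (P(MZ₂)·P(M)²·P(L)) = 6.81e-4.
(P(X))³ / ((4.94)·(0.362)²·(0.622)) = 6.81e-4
P(X)³ = 2.74e-4 ⇒ P(X) = 0.0650 atm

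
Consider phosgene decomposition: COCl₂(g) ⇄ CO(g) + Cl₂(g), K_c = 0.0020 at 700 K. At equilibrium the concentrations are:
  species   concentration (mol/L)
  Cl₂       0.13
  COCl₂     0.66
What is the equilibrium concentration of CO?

At equilibrium, K_c = [CO]·[Cl₂] / [COCl₂] = 0.0020.
([CO])·(0.13) / (0.66) = 0.0020
[CO] = 0.0102 = 0.010 mol/L

[CO] = 0.010 mol/L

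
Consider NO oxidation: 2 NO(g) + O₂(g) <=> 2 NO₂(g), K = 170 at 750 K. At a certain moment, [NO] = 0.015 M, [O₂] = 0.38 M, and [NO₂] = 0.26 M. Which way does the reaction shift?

Q = [NO₂]² / ([NO]²·[O₂]) = (0.26)² / ((0.015)²·(0.38)) = 790
Q = 790 > K = 170, so the reverse reaction proceeds.

to the left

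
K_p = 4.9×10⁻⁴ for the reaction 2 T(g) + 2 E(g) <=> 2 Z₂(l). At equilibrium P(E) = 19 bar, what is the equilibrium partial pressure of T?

(Z₂ is a pure liquid — omitted from K_p.)
At equilibrium, K_p = 1 / (P(T)²·P(E)²) = 4.9×10⁻⁴.
1 / ((P(T))²·(19)²) = 4.9×10⁻⁴
P(T)² = 5.65 ⇒ P(T) = 2.4 bar

P(T) = 2.4 bar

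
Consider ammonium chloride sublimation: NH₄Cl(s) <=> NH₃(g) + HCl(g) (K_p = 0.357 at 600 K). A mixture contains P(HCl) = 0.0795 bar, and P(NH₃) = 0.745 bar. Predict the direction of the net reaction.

(NH₄Cl is a pure solid — omitted from Q_p.)
Q_p = P(NH₃)·P(HCl) = (0.745)·(0.0795) = 0.0592
Q_p = 0.0592 < K_p = 0.357, so the forward reaction proceeds.

in the forward direction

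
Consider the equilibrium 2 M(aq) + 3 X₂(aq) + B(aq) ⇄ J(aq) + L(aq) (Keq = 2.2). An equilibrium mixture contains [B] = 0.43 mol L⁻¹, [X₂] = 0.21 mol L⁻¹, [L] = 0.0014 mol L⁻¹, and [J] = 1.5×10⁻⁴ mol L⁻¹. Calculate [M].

[M] = 0.0049 mol L⁻¹

At equilibrium, Keq = [J]·[L] / ([M]²·[X₂]³·[B]) = 2.2.
(1.5×10⁻⁴)·(0.0014) / (([M])²·(0.21)³·(0.43)) = 2.2
[M]² = 2.40×10⁻⁵ ⇒ [M] = 0.0049 mol L⁻¹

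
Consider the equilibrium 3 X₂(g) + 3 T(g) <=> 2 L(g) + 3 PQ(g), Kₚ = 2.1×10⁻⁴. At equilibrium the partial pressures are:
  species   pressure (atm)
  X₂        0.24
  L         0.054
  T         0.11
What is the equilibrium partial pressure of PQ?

At equilibrium, Kₚ = P(L)²·P(PQ)³ / (P(X₂)³·P(T)³) = 2.1×10⁻⁴.
(0.054)²·(P(PQ))³ / ((0.24)³·(0.11)³) = 2.1×10⁻⁴
P(PQ)³ = 1.33×10⁻⁶ ⇒ P(PQ) = 0.011 atm

P(PQ) = 0.011 atm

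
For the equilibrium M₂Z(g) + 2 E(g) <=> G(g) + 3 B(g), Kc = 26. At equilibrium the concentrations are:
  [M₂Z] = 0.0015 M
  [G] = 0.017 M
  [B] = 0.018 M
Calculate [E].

[E] = 0.0016 M

At equilibrium, Kc = [G]·[B]³ / ([M₂Z]·[E]²) = 26.
(0.017)·(0.018)³ / ((0.0015)·([E])²) = 26
[E]² = 2.54e-6 ⇒ [E] = 0.0016 M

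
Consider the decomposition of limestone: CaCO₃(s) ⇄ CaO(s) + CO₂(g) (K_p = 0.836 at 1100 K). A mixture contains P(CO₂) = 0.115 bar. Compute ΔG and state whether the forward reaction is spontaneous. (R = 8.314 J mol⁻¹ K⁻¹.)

ΔG = -18.1 kJ/mol; the forward reaction is spontaneous

(CaCO₃, CaO are pure solids — omitted from Q_p.)
Q_p = P(CO₂) = 0.115
ΔG = RT ln(Q_p/K_p) = (8.314 J mol⁻¹ K⁻¹)(1100 K) × ln(0.115/0.836)
   = (9.145 kJ/mol)(-1.984) = -18.1 kJ/mol
ΔG < 0, so the forward reaction is spontaneous (proceeds forward).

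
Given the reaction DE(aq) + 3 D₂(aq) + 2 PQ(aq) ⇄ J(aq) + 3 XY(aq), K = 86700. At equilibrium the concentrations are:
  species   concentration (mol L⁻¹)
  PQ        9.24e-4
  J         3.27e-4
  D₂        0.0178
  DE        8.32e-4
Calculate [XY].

[XY] = 0.0102 mol L⁻¹

At equilibrium, K = [J]·[XY]³ / ([DE]·[D₂]³·[PQ]²) = 86700.
(3.27e-4)·([XY])³ / ((8.32e-4)·(0.0178)³·(9.24e-4)²) = 86700
[XY]³ = 1.06e-6 ⇒ [XY] = 0.0102 mol L⁻¹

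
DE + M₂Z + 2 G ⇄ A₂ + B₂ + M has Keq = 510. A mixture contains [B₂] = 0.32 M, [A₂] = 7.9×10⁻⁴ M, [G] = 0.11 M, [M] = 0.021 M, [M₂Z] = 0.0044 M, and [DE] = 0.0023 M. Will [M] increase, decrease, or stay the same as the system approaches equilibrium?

increase

Q = [A₂]·[B₂]·[M] / ([DE]·[M₂Z]·[G]²) = (7.9×10⁻⁴)·(0.32)·(0.021) / ((0.0023)·(0.0044)·(0.11)²) = 43
Q = 43 < Keq = 510: net forward reaction.
M is a product, so it increases.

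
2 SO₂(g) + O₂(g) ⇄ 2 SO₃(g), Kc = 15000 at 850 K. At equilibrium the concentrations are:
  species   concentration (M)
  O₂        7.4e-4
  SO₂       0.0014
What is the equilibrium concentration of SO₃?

At equilibrium, Kc = [SO₃]² / ([SO₂]²·[O₂]) = 15000.
([SO₃])² / ((0.0014)²·(7.4e-4)) = 15000
[SO₃]² = 2.18e-5 ⇒ [SO₃] = 0.0047 M

[SO₃] = 0.0047 M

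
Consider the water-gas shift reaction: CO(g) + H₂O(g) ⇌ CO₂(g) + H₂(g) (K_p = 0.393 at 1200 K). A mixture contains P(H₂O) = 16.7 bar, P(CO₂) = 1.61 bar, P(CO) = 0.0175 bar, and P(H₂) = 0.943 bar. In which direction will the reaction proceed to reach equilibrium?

Q_p = P(CO₂)·P(H₂) / (P(CO)·P(H₂O)) = (1.61)·(0.943) / ((0.0175)·(16.7)) = 5.19
Q_p = 5.19 > K_p = 0.393, so the reverse reaction proceeds.

toward reactants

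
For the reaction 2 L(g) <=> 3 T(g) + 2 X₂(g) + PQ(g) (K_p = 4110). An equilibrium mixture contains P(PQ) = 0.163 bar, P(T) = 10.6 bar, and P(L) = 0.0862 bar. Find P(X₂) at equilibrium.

P(X₂) = 0.397 bar

At equilibrium, K_p = P(T)³·P(X₂)²·P(PQ) / P(L)² = 4110.
(10.6)³·(P(X₂))²·(0.163) / (0.0862)² = 4110
P(X₂)² = 0.157 ⇒ P(X₂) = 0.397 bar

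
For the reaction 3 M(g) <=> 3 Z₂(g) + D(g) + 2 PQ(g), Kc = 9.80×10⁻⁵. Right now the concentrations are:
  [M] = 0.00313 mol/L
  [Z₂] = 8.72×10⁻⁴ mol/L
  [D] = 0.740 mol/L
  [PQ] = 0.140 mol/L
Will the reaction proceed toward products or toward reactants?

Qc = [Z₂]³·[D]·[PQ]² / [M]³ = (8.72×10⁻⁴)³·(0.740)·(0.140)² / (0.00313)³ = 3.14×10⁻⁴
Qc = 3.14×10⁻⁴ > Kc = 9.80×10⁻⁵, so the reverse reaction proceeds.

toward reactants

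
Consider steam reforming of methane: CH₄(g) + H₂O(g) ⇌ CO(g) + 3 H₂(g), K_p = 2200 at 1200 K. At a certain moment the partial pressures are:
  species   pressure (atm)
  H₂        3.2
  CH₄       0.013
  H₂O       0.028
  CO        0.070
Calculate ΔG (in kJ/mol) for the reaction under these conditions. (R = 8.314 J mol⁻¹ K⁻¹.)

Q_p = P(CO)·P(H₂)³ / (P(CH₄)·P(H₂O)) = (0.070)·(3.2)³ / ((0.013)·(0.028)) = 6300
ΔG = RT ln(Q_p/K_p) = (8.314 J mol⁻¹ K⁻¹)(1200 K) × ln(6300/2200)
   = (9.977 kJ/mol)(1.052) = 10.5 kJ/mol
ΔG > 0, so the forward reaction is non-spontaneous (proceeds in reverse).

ΔG = 10.5 kJ/mol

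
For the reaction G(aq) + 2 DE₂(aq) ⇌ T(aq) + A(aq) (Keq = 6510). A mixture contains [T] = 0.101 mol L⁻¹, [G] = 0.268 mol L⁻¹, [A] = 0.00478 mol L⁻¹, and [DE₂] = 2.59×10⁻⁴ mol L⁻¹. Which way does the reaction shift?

in the reverse direction

Q = [T]·[A] / ([G]·[DE₂]²) = (0.101)·(0.00478) / ((0.268)·(2.59×10⁻⁴)²) = 26900
Q = 26900 > Keq = 6510, so the reverse reaction proceeds.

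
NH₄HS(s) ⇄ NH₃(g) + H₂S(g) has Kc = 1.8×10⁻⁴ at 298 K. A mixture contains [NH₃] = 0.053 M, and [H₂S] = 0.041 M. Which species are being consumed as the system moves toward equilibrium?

(NH₄HS is a pure solid — omitted from Qc.)
Qc = [NH₃]·[H₂S] = (0.053)·(0.041) = 0.0022
Qc = 0.0022 > Kc = 1.8×10⁻⁴: net reverse reaction.

NH₃, H₂S (products)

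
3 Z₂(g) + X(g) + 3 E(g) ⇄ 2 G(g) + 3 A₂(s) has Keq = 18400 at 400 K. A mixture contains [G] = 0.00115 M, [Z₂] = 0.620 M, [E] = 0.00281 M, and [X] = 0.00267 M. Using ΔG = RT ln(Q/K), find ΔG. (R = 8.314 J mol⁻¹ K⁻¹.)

(A₂ is a pure solid — omitted from Q.)
Q = [G]² / ([Z₂]³·[X]·[E]³) = (0.00115)² / ((0.620)³·(0.00267)·(0.00281)³) = 93700
ΔG = RT ln(Q/Keq) = (8.314 J mol⁻¹ K⁻¹)(400 K) × ln(93700/18400)
   = (3.326 kJ/mol)(1.628) = 5.41 kJ/mol
ΔG > 0, so the forward reaction is non-spontaneous (proceeds in reverse).

ΔG = 5.41 kJ/mol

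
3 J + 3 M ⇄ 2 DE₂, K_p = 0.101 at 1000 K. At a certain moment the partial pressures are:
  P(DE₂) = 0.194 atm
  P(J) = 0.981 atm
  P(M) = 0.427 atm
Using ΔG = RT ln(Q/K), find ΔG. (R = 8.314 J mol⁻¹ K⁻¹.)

ΔG = 13.5 kJ/mol

Q_p = P(DE₂)² / (P(J)³·P(M)³) = (0.194)² / ((0.981)³·(0.427)³) = 0.512
ΔG = RT ln(Q_p/K_p) = (8.314 J mol⁻¹ K⁻¹)(1000 K) × ln(0.512/0.101)
   = (8.314 kJ/mol)(1.623) = 13.5 kJ/mol
ΔG > 0, so the forward reaction is non-spontaneous (proceeds in reverse).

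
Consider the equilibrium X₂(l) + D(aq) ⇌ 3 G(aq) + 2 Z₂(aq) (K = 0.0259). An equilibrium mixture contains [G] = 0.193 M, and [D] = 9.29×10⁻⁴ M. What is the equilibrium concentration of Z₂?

(X₂ is a pure liquid — omitted from K.)
At equilibrium, K = [G]³·[Z₂]² / [D] = 0.0259.
(0.193)³·([Z₂])² / (9.29×10⁻⁴) = 0.0259
[Z₂]² = 0.00335 ⇒ [Z₂] = 0.0579 M

[Z₂] = 0.0579 M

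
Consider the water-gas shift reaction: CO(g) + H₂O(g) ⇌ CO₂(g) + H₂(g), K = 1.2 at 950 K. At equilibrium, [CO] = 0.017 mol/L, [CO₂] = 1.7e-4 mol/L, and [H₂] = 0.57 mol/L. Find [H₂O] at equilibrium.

At equilibrium, K = [CO₂]·[H₂] / ([CO]·[H₂O]) = 1.2.
(1.7e-4)·(0.57) / ((0.017)·([H₂O])) = 1.2
[H₂O] = 0.00475 = 0.0048 mol/L

[H₂O] = 0.0048 mol/L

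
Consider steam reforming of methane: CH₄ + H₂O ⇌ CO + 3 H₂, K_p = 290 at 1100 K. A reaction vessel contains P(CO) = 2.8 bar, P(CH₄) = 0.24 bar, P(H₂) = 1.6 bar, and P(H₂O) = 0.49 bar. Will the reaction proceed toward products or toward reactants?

toward products

Q_p = P(CO)·P(H₂)³ / (P(CH₄)·P(H₂O)) = (2.8)·(1.6)³ / ((0.24)·(0.49)) = 98
Q_p = 98 < K_p = 290, so the forward reaction proceeds.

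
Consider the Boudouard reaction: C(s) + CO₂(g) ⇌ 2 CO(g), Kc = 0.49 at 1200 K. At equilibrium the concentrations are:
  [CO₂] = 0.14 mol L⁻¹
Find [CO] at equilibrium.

(C is a pure solid — omitted from Kc.)
At equilibrium, Kc = [CO]² / [CO₂] = 0.49.
([CO])² / (0.14) = 0.49
[CO]² = 0.0686 ⇒ [CO] = 0.26 mol L⁻¹

[CO] = 0.26 mol L⁻¹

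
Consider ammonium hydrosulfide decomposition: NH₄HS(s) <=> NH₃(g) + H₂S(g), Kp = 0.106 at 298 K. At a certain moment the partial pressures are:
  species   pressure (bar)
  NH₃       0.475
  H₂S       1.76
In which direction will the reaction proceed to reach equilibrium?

(NH₄HS is a pure solid — omitted from Qp.)
Qp = P(NH₃)·P(H₂S) = (0.475)·(1.76) = 0.836
Qp = 0.836 > Kp = 0.106, so the reverse reaction proceeds.

toward reactants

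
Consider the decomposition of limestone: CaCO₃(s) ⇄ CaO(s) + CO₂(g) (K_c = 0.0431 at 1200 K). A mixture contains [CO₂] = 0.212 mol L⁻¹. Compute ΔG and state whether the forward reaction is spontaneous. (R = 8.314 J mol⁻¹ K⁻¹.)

(CaCO₃, CaO are pure solids — omitted from Q_c.)
Q_c = [CO₂] = 0.212
ΔG = RT ln(Q_c/K_c) = (8.314 J mol⁻¹ K⁻¹)(1200 K) × ln(0.212/0.0431)
   = (9.977 kJ/mol)(1.593) = 15.9 kJ/mol
ΔG > 0, so the forward reaction is non-spontaneous (proceeds in reverse).

ΔG = 15.9 kJ/mol; the forward reaction is non-spontaneous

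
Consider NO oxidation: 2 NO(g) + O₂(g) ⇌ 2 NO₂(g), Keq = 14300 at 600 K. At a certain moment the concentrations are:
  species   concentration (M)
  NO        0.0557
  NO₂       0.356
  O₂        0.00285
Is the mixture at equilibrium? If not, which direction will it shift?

yes, at equilibrium

Q = [NO₂]² / ([NO]²·[O₂]) = (0.356)² / ((0.0557)²·(0.00285)) = 14300
Q = 14300 = Keq; the system is at equilibrium.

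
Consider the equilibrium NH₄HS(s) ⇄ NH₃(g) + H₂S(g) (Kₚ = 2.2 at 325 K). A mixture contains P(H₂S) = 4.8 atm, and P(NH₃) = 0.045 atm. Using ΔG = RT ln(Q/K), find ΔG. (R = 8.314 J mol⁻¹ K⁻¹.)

ΔG = -6.27 kJ/mol

(NH₄HS is a pure solid — omitted from Qₚ.)
Qₚ = P(NH₃)·P(H₂S) = (0.045)·(4.8) = 0.216
ΔG = RT ln(Qₚ/Kₚ) = (8.314 J mol⁻¹ K⁻¹)(325 K) × ln(0.216/2.2)
   = (2.702 kJ/mol)(-2.321) = -6.27 kJ/mol
ΔG < 0, so the forward reaction is spontaneous (proceeds forward).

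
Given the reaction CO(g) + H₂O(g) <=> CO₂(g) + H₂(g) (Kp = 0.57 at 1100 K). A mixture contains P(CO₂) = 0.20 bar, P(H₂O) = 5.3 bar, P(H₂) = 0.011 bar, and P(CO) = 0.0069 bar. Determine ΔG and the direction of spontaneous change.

Qp = P(CO₂)·P(H₂) / (P(CO)·P(H₂O)) = (0.20)·(0.011) / ((0.0069)·(5.3)) = 0.0602
ΔG = RT ln(Qp/Kp) = (8.314 J mol⁻¹ K⁻¹)(1100 K) × ln(0.0602/0.57)
   = (9.145 kJ/mol)(-2.248) = -20.6 kJ/mol
ΔG < 0, so the forward reaction is spontaneous (proceeds forward).

ΔG = -20.6 kJ/mol; the forward reaction is spontaneous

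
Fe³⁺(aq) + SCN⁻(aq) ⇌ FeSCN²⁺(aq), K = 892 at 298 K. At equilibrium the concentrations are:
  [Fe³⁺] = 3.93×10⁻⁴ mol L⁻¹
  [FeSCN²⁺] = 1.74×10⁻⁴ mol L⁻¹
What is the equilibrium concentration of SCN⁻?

At equilibrium, K = [FeSCN²⁺] / ([Fe³⁺]·[SCN⁻]) = 892.
(1.74×10⁻⁴) / ((3.93×10⁻⁴)·([SCN⁻])) = 892
[SCN⁻] = 4.96×10⁻⁴ mol L⁻¹

[SCN⁻] = 4.96×10⁻⁴ mol L⁻¹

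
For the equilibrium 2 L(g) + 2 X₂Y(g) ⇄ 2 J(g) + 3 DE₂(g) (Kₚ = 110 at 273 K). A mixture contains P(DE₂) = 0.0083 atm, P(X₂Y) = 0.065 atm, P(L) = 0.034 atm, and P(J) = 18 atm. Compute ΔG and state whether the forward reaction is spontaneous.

ΔG = -2.42 kJ/mol; the forward reaction is spontaneous

Qₚ = P(J)²·P(DE₂)³ / (P(L)²·P(X₂Y)²) = (18)²·(0.0083)³ / ((0.034)²·(0.065)²) = 37.9
ΔG = RT ln(Qₚ/Kₚ) = (8.314 J mol⁻¹ K⁻¹)(273 K) × ln(37.9/110)
   = (2.270 kJ/mol)(-1.066) = -2.42 kJ/mol
ΔG < 0, so the forward reaction is spontaneous (proceeds forward).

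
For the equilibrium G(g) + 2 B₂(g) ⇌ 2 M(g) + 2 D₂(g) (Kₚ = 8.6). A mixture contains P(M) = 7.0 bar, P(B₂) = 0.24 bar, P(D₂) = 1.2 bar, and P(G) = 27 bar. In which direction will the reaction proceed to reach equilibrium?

toward reactants

Qₚ = P(M)²·P(D₂)² / (P(G)·P(B₂)²) = (7.0)²·(1.2)² / ((27)·(0.24)²) = 45
Qₚ = 45 > Kₚ = 8.6, so the reverse reaction proceeds.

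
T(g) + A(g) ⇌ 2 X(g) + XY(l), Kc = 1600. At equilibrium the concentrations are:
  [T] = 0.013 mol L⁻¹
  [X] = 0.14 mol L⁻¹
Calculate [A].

[A] = 9.4×10⁻⁴ mol L⁻¹

(XY is a pure liquid — omitted from Kc.)
At equilibrium, Kc = [X]² / ([T]·[A]) = 1600.
(0.14)² / ((0.013)·([A])) = 1600
[A] = 9.42×10⁻⁴ = 9.4×10⁻⁴ mol L⁻¹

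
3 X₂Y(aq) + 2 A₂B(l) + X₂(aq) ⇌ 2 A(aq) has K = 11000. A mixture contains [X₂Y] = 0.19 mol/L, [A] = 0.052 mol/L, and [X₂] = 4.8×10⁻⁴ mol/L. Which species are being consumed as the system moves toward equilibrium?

(A₂B is a pure liquid — omitted from Q.)
Q = [A]² / ([X₂Y]³·[X₂]) = (0.052)² / ((0.19)³·(4.8×10⁻⁴)) = 820
Q = 820 < K = 11000: net forward reaction.

X₂Y, A₂B, X₂ (reactants)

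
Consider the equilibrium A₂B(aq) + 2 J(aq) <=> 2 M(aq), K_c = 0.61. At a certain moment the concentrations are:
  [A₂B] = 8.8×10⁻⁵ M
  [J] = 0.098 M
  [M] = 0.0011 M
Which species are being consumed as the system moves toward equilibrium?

M (products)

Q_c = [M]² / ([A₂B]·[J]²) = (0.0011)² / ((8.8×10⁻⁵)·(0.098)²) = 1.4
Q_c = 1.4 > K_c = 0.61: net reverse reaction.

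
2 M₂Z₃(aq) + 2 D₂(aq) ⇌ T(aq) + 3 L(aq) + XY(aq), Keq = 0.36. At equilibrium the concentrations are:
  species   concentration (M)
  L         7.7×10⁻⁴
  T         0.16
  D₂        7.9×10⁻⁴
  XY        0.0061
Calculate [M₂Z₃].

[M₂Z₃] = 0.0014 M

At equilibrium, Keq = [T]·[L]³·[XY] / ([M₂Z₃]²·[D₂]²) = 0.36.
(0.16)·(7.7×10⁻⁴)³·(0.0061) / (([M₂Z₃])²·(7.9×10⁻⁴)²) = 0.36
[M₂Z₃]² = 1.98×10⁻⁶ ⇒ [M₂Z₃] = 0.0014 M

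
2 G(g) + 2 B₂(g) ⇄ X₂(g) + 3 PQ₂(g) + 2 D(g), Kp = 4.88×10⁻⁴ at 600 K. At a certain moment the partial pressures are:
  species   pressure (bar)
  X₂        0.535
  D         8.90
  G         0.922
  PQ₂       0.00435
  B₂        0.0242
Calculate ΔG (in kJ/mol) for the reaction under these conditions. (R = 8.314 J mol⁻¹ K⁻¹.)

ΔG = 13.3 kJ/mol

Qp = P(X₂)·P(PQ₂)³·P(D)² / (P(G)²·P(B₂)²) = (0.535)·(0.00435)³·(8.90)² / ((0.922)²·(0.0242)²) = 0.00701
ΔG = RT ln(Qp/Kp) = (8.314 J mol⁻¹ K⁻¹)(600 K) × ln(0.00701/4.88×10⁻⁴)
   = (4.988 kJ/mol)(2.665) = 13.3 kJ/mol
ΔG > 0, so the forward reaction is non-spontaneous (proceeds in reverse).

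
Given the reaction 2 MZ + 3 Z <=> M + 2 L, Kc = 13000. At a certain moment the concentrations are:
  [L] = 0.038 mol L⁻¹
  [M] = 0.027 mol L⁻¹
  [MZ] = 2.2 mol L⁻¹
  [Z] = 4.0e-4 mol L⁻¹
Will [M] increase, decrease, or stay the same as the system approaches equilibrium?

Qc = [M]·[L]² / ([MZ]²·[Z]³) = (0.027)·(0.038)² / ((2.2)²·(4.0e-4)³) = 1.3e5
Qc = 1.3e5 > Kc = 13000: net reverse reaction.
M is a product, so it decreases.

decrease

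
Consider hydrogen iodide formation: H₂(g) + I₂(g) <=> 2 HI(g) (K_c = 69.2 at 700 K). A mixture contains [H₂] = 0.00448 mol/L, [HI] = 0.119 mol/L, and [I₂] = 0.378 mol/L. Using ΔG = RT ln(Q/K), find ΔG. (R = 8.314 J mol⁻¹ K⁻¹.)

ΔG = -12.3 kJ/mol

Q_c = [HI]² / ([H₂]·[I₂]) = (0.119)² / ((0.00448)·(0.378)) = 8.36
ΔG = RT ln(Q_c/K_c) = (8.314 J mol⁻¹ K⁻¹)(700 K) × ln(8.36/69.2)
   = (5.820 kJ/mol)(-2.114) = -12.3 kJ/mol
ΔG < 0, so the forward reaction is spontaneous (proceeds forward).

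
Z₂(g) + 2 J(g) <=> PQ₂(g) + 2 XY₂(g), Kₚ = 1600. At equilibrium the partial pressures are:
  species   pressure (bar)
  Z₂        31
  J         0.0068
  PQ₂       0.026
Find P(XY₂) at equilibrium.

At equilibrium, Kₚ = P(PQ₂)·P(XY₂)² / (P(Z₂)·P(J)²) = 1600.
(0.026)·(P(XY₂))² / ((31)·(0.0068)²) = 1600
P(XY₂)² = 88.2 ⇒ P(XY₂) = 9.4 bar

P(XY₂) = 9.4 bar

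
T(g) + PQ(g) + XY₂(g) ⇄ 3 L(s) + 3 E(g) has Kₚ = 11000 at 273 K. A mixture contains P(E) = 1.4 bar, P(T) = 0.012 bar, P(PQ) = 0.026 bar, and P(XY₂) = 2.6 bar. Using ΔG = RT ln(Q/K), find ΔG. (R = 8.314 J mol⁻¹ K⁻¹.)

(L is a pure solid — omitted from Qₚ.)
Qₚ = P(E)³ / (P(T)·P(PQ)·P(XY₂)) = (1.4)³ / ((0.012)·(0.026)·(2.6)) = 3380
ΔG = RT ln(Qₚ/Kₚ) = (8.314 J mol⁻¹ K⁻¹)(273 K) × ln(3380/11000)
   = (2.270 kJ/mol)(-1.180) = -2.68 kJ/mol
ΔG < 0, so the forward reaction is spontaneous (proceeds forward).

ΔG = -2.68 kJ/mol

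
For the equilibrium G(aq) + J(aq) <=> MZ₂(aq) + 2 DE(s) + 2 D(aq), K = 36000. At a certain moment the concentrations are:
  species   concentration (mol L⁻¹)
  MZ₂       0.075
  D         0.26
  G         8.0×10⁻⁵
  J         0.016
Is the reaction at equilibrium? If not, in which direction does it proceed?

(DE is a pure solid — omitted from Q.)
Q = [MZ₂]·[D]² / ([G]·[J]) = (0.075)·(0.26)² / ((8.0×10⁻⁵)·(0.016)) = 4000
Q = 4000 < K = 36000, so the forward reaction proceeds.

in the forward direction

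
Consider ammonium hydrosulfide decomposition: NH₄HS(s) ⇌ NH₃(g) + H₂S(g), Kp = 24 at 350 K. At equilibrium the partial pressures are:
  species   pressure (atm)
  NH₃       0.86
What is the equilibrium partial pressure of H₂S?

(NH₄HS is a pure solid — omitted from Kp.)
At equilibrium, Kp = P(NH₃)·P(H₂S) = 24.
(0.86)·(P(H₂S)) = 24
P(H₂S) = 27.9 = 28 atm

P(H₂S) = 28 atm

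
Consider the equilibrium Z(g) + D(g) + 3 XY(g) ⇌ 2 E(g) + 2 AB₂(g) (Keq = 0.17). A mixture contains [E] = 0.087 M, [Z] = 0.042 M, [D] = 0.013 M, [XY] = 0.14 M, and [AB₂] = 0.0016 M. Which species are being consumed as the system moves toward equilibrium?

Z, D, XY (reactants)

Q = [E]²·[AB₂]² / ([Z]·[D]·[XY]³) = (0.087)²·(0.0016)² / ((0.042)·(0.013)·(0.14)³) = 0.013
Q = 0.013 < Keq = 0.17: net forward reaction.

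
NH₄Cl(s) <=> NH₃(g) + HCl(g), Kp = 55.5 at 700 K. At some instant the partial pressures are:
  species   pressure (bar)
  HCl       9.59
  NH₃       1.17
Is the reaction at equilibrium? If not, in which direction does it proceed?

(NH₄Cl is a pure solid — omitted from Qp.)
Qp = P(NH₃)·P(HCl) = (1.17)·(9.59) = 11.2
Qp = 11.2 < Kp = 55.5, so the forward reaction proceeds.

forward (toward products)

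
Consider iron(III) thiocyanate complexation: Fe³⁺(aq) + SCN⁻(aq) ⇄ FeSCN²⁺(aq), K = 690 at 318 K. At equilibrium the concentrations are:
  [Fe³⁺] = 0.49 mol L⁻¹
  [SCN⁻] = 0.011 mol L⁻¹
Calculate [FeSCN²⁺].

At equilibrium, K = [FeSCN²⁺] / ([Fe³⁺]·[SCN⁻]) = 690.
([FeSCN²⁺]) / ((0.49)·(0.011)) = 690
[FeSCN²⁺] = 3.72 = 3.7 mol L⁻¹

[FeSCN²⁺] = 3.7 mol L⁻¹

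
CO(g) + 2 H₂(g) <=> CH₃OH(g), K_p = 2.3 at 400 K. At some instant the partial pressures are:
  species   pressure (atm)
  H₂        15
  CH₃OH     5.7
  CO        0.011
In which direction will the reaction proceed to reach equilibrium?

Q_p = P(CH₃OH) / (P(CO)·P(H₂)²) = (5.7) / ((0.011)·(15)²) = 2.3
Q_p = 2.3 = K_p, so the system is already at equilibrium.

neither direction; the system is at equilibrium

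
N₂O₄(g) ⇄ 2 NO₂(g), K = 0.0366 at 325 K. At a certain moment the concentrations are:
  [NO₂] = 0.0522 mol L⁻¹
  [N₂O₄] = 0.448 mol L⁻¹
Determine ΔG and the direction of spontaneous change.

Q = [NO₂]² / [N₂O₄] = (0.0522)² / (0.448) = 0.00608
ΔG = RT ln(Q/K) = (8.314 J mol⁻¹ K⁻¹)(325 K) × ln(0.00608/0.0366)
   = (2.702 kJ/mol)(-1.795) = -4.85 kJ/mol
ΔG < 0, so the forward reaction is spontaneous (proceeds forward).

ΔG = -4.85 kJ/mol; the forward reaction is spontaneous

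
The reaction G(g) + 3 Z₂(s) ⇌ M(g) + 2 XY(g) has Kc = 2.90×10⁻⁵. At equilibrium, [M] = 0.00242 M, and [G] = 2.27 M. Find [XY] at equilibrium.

(Z₂ is a pure solid — omitted from Kc.)
At equilibrium, Kc = [M]·[XY]² / [G] = 2.90×10⁻⁵.
(0.00242)·([XY])² / (2.27) = 2.90×10⁻⁵
[XY]² = 0.0272 ⇒ [XY] = 0.165 M

[XY] = 0.165 M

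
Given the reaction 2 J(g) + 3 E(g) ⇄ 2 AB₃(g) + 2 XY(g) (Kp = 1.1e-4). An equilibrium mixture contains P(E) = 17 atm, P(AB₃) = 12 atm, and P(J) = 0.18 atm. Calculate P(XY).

At equilibrium, Kp = P(AB₃)²·P(XY)² / (P(J)²·P(E)³) = 1.1e-4.
(12)²·(P(XY))² / ((0.18)²·(17)³) = 1.1e-4
P(XY)² = 1.22e-4 ⇒ P(XY) = 0.011 atm

P(XY) = 0.011 atm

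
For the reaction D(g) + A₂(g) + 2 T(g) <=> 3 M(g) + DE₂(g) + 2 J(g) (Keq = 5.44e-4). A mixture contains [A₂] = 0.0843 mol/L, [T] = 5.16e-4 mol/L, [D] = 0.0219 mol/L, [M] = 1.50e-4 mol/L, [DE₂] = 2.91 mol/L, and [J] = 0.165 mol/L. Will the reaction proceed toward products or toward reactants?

Q = [M]³·[DE₂]·[J]² / ([D]·[A₂]·[T]²) = (1.50e-4)³·(2.91)·(0.165)² / ((0.0219)·(0.0843)·(5.16e-4)²) = 5.44e-4
Q = 5.44e-4 = Keq, so the system is already at equilibrium.

no net change (already at equilibrium)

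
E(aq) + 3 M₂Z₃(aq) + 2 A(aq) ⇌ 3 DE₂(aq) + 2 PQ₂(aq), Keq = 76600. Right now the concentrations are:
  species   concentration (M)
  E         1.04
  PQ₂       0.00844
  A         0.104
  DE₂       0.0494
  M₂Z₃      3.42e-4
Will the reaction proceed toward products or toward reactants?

forward (toward products)

Q = [DE₂]³·[PQ₂]² / ([E]·[M₂Z₃]³·[A]²) = (0.0494)³·(0.00844)² / ((1.04)·(3.42e-4)³·(0.104)²) = 19100
Q = 19100 < Keq = 76600, so the forward reaction proceeds.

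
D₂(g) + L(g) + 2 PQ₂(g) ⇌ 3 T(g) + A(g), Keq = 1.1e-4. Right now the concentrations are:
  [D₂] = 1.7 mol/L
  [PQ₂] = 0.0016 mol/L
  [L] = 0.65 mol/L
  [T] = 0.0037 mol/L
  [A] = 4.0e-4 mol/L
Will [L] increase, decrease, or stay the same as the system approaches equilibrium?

decrease

Q = [T]³·[A] / ([D₂]·[L]·[PQ₂]²) = (0.0037)³·(4.0e-4) / ((1.7)·(0.65)·(0.0016)²) = 7.2e-6
Q = 7.2e-6 < Keq = 1.1e-4: net forward reaction.
L is a reactant, so it decreases.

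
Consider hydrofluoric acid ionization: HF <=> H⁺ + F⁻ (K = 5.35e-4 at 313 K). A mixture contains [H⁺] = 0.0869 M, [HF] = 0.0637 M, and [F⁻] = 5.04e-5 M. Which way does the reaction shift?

Q = [H⁺]·[F⁻] / [HF] = (0.0869)·(5.04e-5) / (0.0637) = 6.88e-5
Q = 6.88e-5 < K = 5.35e-4, so the forward reaction proceeds.

toward products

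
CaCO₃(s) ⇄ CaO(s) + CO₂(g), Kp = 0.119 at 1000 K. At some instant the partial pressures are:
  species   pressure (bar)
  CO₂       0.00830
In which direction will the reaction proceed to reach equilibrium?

(CaCO₃, CaO are pure solids — omitted from Qp.)
Qp = P(CO₂) = 0.00830
Qp = 0.00830 < Kp = 0.119, so the forward reaction proceeds.

forward (toward products)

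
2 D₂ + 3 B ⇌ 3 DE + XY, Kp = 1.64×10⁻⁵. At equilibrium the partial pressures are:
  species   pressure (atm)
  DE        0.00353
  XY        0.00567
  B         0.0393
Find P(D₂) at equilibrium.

P(D₂) = 0.501 atm

At equilibrium, Kp = P(DE)³·P(XY) / (P(D₂)²·P(B)³) = 1.64×10⁻⁵.
(0.00353)³·(0.00567) / ((P(D₂))²·(0.0393)³) = 1.64×10⁻⁵
P(D₂)² = 0.251 ⇒ P(D₂) = 0.501 atm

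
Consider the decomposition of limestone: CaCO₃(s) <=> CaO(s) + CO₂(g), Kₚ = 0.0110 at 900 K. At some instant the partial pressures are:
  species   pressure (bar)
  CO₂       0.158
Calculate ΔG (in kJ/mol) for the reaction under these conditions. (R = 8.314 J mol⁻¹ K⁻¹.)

ΔG = 19.9 kJ/mol

(CaCO₃, CaO are pure solids — omitted from Qₚ.)
Qₚ = P(CO₂) = 0.158
ΔG = RT ln(Qₚ/Kₚ) = (8.314 J mol⁻¹ K⁻¹)(900 K) × ln(0.158/0.0110)
   = (7.483 kJ/mol)(2.665) = 19.9 kJ/mol
ΔG > 0, so the forward reaction is non-spontaneous (proceeds in reverse).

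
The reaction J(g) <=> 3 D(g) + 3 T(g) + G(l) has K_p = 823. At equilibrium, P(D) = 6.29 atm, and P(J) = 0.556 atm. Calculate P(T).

P(T) = 1.23 atm

(G is a pure liquid — omitted from K_p.)
At equilibrium, K_p = P(D)³·P(T)³ / P(J) = 823.
(6.29)³·(P(T))³ / (0.556) = 823
P(T)³ = 1.84 ⇒ P(T) = 1.23 atm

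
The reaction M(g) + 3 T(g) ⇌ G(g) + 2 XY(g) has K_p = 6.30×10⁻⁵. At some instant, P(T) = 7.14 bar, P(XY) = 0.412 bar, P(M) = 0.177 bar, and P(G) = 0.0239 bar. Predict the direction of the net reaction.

Q_p = P(G)·P(XY)² / (P(M)·P(T)³) = (0.0239)·(0.412)² / ((0.177)·(7.14)³) = 6.30×10⁻⁵
Q_p = 6.30×10⁻⁵ = K_p, so the system is already at equilibrium.

no net change (already at equilibrium)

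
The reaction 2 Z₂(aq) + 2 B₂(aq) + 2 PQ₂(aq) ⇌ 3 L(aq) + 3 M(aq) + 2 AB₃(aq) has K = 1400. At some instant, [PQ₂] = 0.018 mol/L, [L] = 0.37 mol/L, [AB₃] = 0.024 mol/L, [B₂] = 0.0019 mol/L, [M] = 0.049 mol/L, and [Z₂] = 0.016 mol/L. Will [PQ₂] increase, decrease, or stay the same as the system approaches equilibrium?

Q = [L]³·[M]³·[AB₃]² / ([Z₂]²·[B₂]²·[PQ₂]²) = (0.37)³·(0.049)³·(0.024)² / ((0.016)²·(0.0019)²·(0.018)²) = 11000
Q = 11000 > K = 1400: net reverse reaction.
PQ₂ is a reactant, so it increases.

increase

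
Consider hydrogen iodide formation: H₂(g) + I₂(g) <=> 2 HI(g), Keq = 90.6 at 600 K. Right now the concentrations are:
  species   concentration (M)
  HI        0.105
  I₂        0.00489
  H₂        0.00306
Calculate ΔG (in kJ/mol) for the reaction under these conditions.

Q = [HI]² / ([H₂]·[I₂]) = (0.105)² / ((0.00306)·(0.00489)) = 737
ΔG = RT ln(Q/Keq) = (8.314 J mol⁻¹ K⁻¹)(600 K) × ln(737/90.6)
   = (4.988 kJ/mol)(2.096) = 10.5 kJ/mol
ΔG > 0, so the forward reaction is non-spontaneous (proceeds in reverse).

ΔG = 10.5 kJ/mol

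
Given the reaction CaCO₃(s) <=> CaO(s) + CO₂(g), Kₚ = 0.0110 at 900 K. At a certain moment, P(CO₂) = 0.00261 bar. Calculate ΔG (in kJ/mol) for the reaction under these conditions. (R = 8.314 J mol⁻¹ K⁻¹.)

(CaCO₃, CaO are pure solids — omitted from Qₚ.)
Qₚ = P(CO₂) = 0.00261
ΔG = RT ln(Qₚ/Kₚ) = (8.314 J mol⁻¹ K⁻¹)(900 K) × ln(0.00261/0.0110)
   = (7.483 kJ/mol)(-1.439) = -10.8 kJ/mol
ΔG < 0, so the forward reaction is spontaneous (proceeds forward).

ΔG = -10.8 kJ/mol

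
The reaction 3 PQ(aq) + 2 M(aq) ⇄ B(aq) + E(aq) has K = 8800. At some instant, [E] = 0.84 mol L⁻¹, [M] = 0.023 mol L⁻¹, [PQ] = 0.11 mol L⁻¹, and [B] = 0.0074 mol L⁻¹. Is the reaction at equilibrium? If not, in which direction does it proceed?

Q = [B]·[E] / ([PQ]³·[M]²) = (0.0074)·(0.84) / ((0.11)³·(0.023)²) = 8800
Q = 8800 = K, so the system is already at equilibrium.

at equilibrium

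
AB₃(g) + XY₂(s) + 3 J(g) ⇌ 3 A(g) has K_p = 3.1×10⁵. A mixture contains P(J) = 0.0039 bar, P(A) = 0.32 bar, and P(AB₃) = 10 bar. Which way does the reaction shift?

(XY₂ is a pure solid — omitted from Q_p.)
Q_p = P(A)³ / (P(AB₃)·P(J)³) = (0.32)³ / ((10)·(0.0039)³) = 55000
Q_p = 55000 < K_p = 3.1×10⁵, so the forward reaction proceeds.

in the forward direction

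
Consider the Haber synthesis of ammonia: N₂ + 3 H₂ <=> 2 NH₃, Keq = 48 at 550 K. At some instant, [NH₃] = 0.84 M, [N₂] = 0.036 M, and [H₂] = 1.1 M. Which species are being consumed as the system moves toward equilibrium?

N₂, H₂ (reactants)

Q = [NH₃]² / ([N₂]·[H₂]³) = (0.84)² / ((0.036)·(1.1)³) = 15
Q = 15 < Keq = 48: net forward reaction.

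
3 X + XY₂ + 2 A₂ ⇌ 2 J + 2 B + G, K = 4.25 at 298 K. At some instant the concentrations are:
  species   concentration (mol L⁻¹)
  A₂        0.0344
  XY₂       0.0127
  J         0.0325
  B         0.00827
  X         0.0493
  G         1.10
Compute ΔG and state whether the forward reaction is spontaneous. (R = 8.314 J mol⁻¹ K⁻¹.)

ΔG = 5.80 kJ/mol; the forward reaction is non-spontaneous

Q = [J]²·[B]²·[G] / ([X]³·[XY₂]·[A₂]²) = (0.0325)²·(0.00827)²·(1.10) / ((0.0493)³·(0.0127)·(0.0344)²) = 44.1
ΔG = RT ln(Q/K) = (8.314 J mol⁻¹ K⁻¹)(298 K) × ln(44.1/4.25)
   = (2.478 kJ/mol)(2.340) = 5.80 kJ/mol
ΔG > 0, so the forward reaction is non-spontaneous (proceeds in reverse).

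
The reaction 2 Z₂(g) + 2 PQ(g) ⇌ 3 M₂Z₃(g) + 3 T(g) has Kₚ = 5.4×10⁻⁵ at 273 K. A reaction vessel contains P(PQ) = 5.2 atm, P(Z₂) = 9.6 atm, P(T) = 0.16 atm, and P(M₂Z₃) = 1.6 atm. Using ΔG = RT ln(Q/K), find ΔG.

Qₚ = P(M₂Z₃)³·P(T)³ / (P(Z₂)²·P(PQ)²) = (1.6)³·(0.16)³ / ((9.6)²·(5.2)²) = 6.73×10⁻⁶
ΔG = RT ln(Qₚ/Kₚ) = (8.314 J mol⁻¹ K⁻¹)(273 K) × ln(6.73×10⁻⁶/5.4×10⁻⁵)
   = (2.270 kJ/mol)(-2.082) = -4.73 kJ/mol
ΔG < 0, so the forward reaction is spontaneous (proceeds forward).

ΔG = -4.73 kJ/mol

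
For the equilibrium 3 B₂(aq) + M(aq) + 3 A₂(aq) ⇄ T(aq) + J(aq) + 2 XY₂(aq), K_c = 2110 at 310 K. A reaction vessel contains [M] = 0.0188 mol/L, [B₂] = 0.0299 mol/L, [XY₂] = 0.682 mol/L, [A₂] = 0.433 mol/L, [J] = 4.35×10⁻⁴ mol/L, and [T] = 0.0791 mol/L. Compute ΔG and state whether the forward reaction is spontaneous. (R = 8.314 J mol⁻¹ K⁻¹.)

Q_c = [T]·[J]·[XY₂]² / ([B₂]³·[M]·[A₂]³) = (0.0791)·(4.35×10⁻⁴)·(0.682)² / ((0.0299)³·(0.0188)·(0.433)³) = 392
ΔG = RT ln(Q_c/K_c) = (8.314 J mol⁻¹ K⁻¹)(310 K) × ln(392/2110)
   = (2.577 kJ/mol)(-1.683) = -4.34 kJ/mol
ΔG < 0, so the forward reaction is spontaneous (proceeds forward).

ΔG = -4.34 kJ/mol; the forward reaction is spontaneous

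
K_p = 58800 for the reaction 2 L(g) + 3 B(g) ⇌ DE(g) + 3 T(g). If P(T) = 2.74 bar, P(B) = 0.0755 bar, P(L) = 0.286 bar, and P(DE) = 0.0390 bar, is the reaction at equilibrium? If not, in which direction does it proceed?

Q_p = P(DE)·P(T)³ / (P(L)²·P(B)³) = (0.0390)·(2.74)³ / ((0.286)²·(0.0755)³) = 22800
Q_p = 22800 < K_p = 58800, so the forward reaction proceeds.

in the forward direction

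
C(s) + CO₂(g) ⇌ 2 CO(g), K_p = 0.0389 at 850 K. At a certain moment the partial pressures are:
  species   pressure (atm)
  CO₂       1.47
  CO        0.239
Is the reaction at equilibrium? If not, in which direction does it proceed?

(C is a pure solid — omitted from Q_p.)
Q_p = P(CO)² / P(CO₂) = (0.239)² / (1.47) = 0.0389
Q_p = 0.0389 = K_p, so the system is already at equilibrium.

at equilibrium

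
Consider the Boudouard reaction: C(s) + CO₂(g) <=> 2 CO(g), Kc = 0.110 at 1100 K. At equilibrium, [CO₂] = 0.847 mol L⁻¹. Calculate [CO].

[CO] = 0.305 mol L⁻¹

(C is a pure solid — omitted from Kc.)
At equilibrium, Kc = [CO]² / [CO₂] = 0.110.
([CO])² / (0.847) = 0.110
[CO]² = 0.0932 ⇒ [CO] = 0.305 mol L⁻¹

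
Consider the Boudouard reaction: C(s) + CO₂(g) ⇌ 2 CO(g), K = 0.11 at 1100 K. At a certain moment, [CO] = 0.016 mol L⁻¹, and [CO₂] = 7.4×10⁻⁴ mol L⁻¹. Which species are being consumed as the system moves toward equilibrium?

CO (products)

(C is a pure solid — omitted from Q.)
Q = [CO]² / [CO₂] = (0.016)² / (7.4×10⁻⁴) = 0.35
Q = 0.35 > K = 0.11: net reverse reaction.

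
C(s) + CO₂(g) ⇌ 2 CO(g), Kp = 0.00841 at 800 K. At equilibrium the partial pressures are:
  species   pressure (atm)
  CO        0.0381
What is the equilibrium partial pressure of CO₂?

(C is a pure solid — omitted from Kp.)
At equilibrium, Kp = P(CO)² / P(CO₂) = 0.00841.
(0.0381)² / (P(CO₂)) = 0.00841
P(CO₂) = 0.173 atm

P(CO₂) = 0.173 atm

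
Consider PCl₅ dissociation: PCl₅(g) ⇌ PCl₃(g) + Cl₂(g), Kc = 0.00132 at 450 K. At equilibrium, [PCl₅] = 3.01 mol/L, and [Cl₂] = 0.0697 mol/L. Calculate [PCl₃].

[PCl₃] = 0.0570 mol/L

At equilibrium, Kc = [PCl₃]·[Cl₂] / [PCl₅] = 0.00132.
([PCl₃])·(0.0697) / (3.01) = 0.00132
[PCl₃] = 0.0570 mol/L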